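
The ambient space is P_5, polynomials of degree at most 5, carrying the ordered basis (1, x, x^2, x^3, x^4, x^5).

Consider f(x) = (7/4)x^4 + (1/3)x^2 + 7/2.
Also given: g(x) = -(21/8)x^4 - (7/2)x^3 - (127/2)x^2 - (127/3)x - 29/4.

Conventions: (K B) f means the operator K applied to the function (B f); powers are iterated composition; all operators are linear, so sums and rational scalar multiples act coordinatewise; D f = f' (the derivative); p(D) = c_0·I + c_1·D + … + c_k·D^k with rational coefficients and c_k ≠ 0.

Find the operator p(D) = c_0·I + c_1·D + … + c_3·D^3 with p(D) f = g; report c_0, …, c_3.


p(D) = -(3/2)·I − (1/2)·D − 3·D^2 − D^3, i.e. c_0 = -3/2, c_1 = -1/2, c_2 = -3, c_3 = -1

D^0 f = (7/4)x^4 + (1/3)x^2 + 7/2
D^1 f = 7x^3 + (2/3)x
D^2 f = 21x^2 + 2/3
D^3 f = 42x
matching coefficients of g against c_0 f + c_1 Df + … from the top degree down determines the c_i
solution: c_0 = -3/2, c_1 = -1/2, c_2 = -3, c_3 = -1


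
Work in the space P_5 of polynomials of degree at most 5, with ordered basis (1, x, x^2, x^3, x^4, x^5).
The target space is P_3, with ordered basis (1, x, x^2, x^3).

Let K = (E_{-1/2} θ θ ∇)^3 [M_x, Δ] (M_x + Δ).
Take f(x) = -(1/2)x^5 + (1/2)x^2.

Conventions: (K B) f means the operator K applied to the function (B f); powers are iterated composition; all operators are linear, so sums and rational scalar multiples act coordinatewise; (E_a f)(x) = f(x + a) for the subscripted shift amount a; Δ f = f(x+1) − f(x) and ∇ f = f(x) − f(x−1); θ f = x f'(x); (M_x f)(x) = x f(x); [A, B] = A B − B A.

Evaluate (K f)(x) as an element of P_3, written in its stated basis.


the image equals g(x) = 216000x^3 - 722160x^2 + 705540x - 199230

M_x f = -(1/2)x^6 + (1/2)x^3
Δ f = -(5/2)x^4 - 5x^3 - 5x^2 - (3/2)x
(M_x + Δ) f = -(1/2)x^6 - (5/2)x^4 - (9/2)x^3 - 5x^2 - (3/2)x
Δ (M_x + Δ) f = -3x^5 - (15/2)x^4 - 20x^3 - 36x^2 - (73/2)x - 14
M_x Δ (M_x + Δ) f = -3x^6 - (15/2)x^5 - 20x^4 - 36x^3 - (73/2)x^2 - 14x
M_x (M_x + Δ) f = -(1/2)x^7 - (5/2)x^5 - (9/2)x^4 - 5x^3 - (3/2)x^2
Δ M_x (M_x + Δ) f = -(7/2)x^6 - (21/2)x^5 - 30x^4 - (121/2)x^3 - (155/2)x^2 - 52x - 14
[M_x, Δ] (M_x + Δ) f = (1/2)x^6 + 3x^5 + 10x^4 + (49/2)x^3 + 41x^2 + 38x + 14
∇ [M_x, Δ] (M_x + Δ) f = 3x^5 + (15/2)x^4 + 20x^3 + 36x^2 + (73/2)x + 14
θ ∇ [M_x, Δ] (M_x + Δ) f = 15x^5 + 30x^4 + 60x^3 + 72x^2 + (73/2)x
θ θ ∇ [M_x, Δ] (M_x + Δ) f = 75x^5 + 120x^4 + 180x^3 + 144x^2 + (73/2)x
E_{-1/2} θ θ ∇ [M_x, Δ] (M_x + Δ) f = 75x^5 - (135/2)x^4 + (255/2)x^3 - (159/4)x^2 - (145/16)x + 13/32
∇ (E_{-1/2} θ θ ∇) [M_x, Δ] (M_x + Δ) f = 375x^4 - 1020x^3 + (3075/2)x^2 - 1107x + 4811/16
θ ∇ (E_{-1/2} θ θ ∇) [M_x, Δ] (M_x + Δ) f = 1500x^4 - 3060x^3 + 3075x^2 - 1107x
θ θ ∇ (E_{-1/2} θ θ ∇) [M_x, Δ] (M_x + Δ) f = 6000x^4 - 9180x^3 + 6150x^2 - 1107x
E_{-1/2} θ θ ∇ (E_{-1/2} θ θ ∇) [M_x, Δ] (M_x + Δ) f = 6000x^4 - 21180x^3 + 28920x^2 - 17142x + 7227/2
∇ (E_{-1/2} θ θ ∇) (E_{-1/2} θ θ ∇) [M_x, Δ] (M_x + Δ) f = 24000x^3 - 99540x^2 + 145380x - 73242
θ ∇ (E_{-1/2} θ θ ∇) (E_{-1/2} θ θ ∇) [M_x, Δ] (M_x + Δ) f = 72000x^3 - 199080x^2 + 145380x
θ θ ∇ (E_{-1/2} θ θ ∇) (E_{-1/2} θ θ ∇) [M_x, Δ] (M_x + Δ) f = 216000x^3 - 398160x^2 + 145380x
E_{-1/2} θ θ ∇ (E_{-1/2} θ θ ∇) (E_{-1/2} θ θ ∇) [M_x, Δ] (M_x + Δ) f = 216000x^3 - 722160x^2 + 705540x - 199230


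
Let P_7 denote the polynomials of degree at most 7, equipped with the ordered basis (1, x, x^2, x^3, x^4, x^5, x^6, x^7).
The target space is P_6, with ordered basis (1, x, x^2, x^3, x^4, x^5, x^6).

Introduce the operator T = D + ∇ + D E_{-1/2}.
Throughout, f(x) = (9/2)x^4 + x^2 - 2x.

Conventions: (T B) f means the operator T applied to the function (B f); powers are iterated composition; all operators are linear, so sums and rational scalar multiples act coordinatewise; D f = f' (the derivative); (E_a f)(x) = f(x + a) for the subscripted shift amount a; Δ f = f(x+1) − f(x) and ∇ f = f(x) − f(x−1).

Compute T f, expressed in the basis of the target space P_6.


g(x) = 54x^3 - 54x^2 + (75/2)x - 59/4

D f = 18x^3 + 2x - 2
∇ f = 18x^3 - 27x^2 + 20x - 15/2
E_{-1/2} f = (9/2)x^4 - 9x^3 + (31/4)x^2 - (21/4)x + 49/32
D E_{-1/2} f = 18x^3 - 27x^2 + (31/2)x - 21/4
(D + ∇ + D E_{-1/2}) f = 54x^3 - 54x^2 + (75/2)x - 59/4


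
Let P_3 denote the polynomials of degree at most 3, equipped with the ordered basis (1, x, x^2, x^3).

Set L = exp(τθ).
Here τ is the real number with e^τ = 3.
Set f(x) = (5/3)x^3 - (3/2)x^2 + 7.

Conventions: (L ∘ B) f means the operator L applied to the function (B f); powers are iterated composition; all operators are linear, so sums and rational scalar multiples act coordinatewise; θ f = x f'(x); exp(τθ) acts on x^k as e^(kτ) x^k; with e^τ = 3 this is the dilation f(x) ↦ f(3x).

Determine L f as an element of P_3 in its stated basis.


exp(τθ) x^k = e^(kτ) x^k; with e^τ = 3 this sends x^k to 3^k x^k
x^2 ↦ 9 x^2
x^3 ↦ 27 x^3
applying this coordinatewise to f: exp(τθ) f = 45x^3 - (27/2)x^2 + 7

the image equals g(x) = 45x^3 - (27/2)x^2 + 7


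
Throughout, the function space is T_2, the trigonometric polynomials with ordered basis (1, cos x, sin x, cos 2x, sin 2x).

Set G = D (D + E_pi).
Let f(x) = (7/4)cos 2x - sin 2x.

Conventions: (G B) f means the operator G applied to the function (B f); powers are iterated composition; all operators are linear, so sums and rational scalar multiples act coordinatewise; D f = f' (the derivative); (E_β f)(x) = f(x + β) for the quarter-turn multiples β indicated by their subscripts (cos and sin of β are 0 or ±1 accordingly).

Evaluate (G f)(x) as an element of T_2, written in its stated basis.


the result is g(x) = -9cos 2x + (1/2)sin 2x

D f = -2cos 2x - (7/2)sin 2x
E_pi f = (7/4)cos 2x - sin 2x
(D + E_pi) f = -(1/4)cos 2x - (9/2)sin 2x
D (D + E_pi) f = -9cos 2x + (1/2)sin 2x


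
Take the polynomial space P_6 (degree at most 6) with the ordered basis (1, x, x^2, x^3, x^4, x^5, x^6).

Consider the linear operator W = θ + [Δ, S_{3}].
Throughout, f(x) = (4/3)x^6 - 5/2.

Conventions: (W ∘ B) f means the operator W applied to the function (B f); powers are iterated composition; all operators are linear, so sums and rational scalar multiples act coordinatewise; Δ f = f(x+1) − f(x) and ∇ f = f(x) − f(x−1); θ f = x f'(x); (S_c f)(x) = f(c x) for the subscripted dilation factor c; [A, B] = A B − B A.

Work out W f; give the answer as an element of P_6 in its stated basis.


the image equals g(x) = 8x^6 + 3888x^5 + 12960x^4 + 18720x^3 + 14400x^2 + 5808x + 2912/3

θ f = 8x^6
S_{3} f = 972x^6 - 5/2
Δ S_{3} f = 5832x^5 + 14580x^4 + 19440x^3 + 14580x^2 + 5832x + 972
Δ f = 8x^5 + 20x^4 + (80/3)x^3 + 20x^2 + 8x + 4/3
S_{3} Δ f = 1944x^5 + 1620x^4 + 720x^3 + 180x^2 + 24x + 4/3
[Δ, S_{3}] f = 3888x^5 + 12960x^4 + 18720x^3 + 14400x^2 + 5808x + 2912/3
(θ + [Δ, S_{3}]) f = 8x^6 + 3888x^5 + 12960x^4 + 18720x^3 + 14400x^2 + 5808x + 2912/3


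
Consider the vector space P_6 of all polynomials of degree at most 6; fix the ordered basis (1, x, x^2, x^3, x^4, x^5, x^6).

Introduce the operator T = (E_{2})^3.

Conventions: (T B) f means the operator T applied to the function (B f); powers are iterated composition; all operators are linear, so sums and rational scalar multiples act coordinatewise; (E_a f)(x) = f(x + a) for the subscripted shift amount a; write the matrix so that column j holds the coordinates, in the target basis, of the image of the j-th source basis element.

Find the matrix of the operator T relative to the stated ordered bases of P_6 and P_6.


image of 1: 1
image of x: x + 6
image of x^2: x^2 + 12x + 36
image of x^3: x^3 + 18x^2 + 108x + 216
image of x^4: x^4 + 24x^3 + 216x^2 + 864x + 1296
image of x^5: x^5 + 30x^4 + 360x^3 + 2160x^2 + 6480x + 7776
image of x^6: x^6 + 36x^5 + 540x^4 + 4320x^3 + 19440x^2 + 46656x + 46656
each image's coordinates form column j of the matrix

the matrix is [[1, 6, 36, 216, 1296, 7776, 46656]; [0, 1, 12, 108, 864, 6480, 46656]; [0, 0, 1, 18, 216, 2160, 19440]; [0, 0, 0, 1, 24, 360, 4320]; [0, 0, 0, 0, 1, 30, 540]; [0, 0, 0, 0, 0, 1, 36]; [0, 0, 0, 0, 0, 0, 1]] (rows listed top to bottom)


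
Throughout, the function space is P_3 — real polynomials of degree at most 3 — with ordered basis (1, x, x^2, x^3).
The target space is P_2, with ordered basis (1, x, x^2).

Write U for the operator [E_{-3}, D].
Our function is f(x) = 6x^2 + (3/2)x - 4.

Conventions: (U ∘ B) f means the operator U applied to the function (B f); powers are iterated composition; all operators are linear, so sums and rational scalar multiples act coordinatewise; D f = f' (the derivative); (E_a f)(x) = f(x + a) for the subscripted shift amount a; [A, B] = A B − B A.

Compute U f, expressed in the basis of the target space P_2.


the result is g(x) = 0

D f = 12x + 3/2
E_{-3} D f = 12x - 69/2
E_{-3} f = 6x^2 - (69/2)x + 91/2
D E_{-3} f = 12x - 69/2
[E_{-3}, D] f = 0


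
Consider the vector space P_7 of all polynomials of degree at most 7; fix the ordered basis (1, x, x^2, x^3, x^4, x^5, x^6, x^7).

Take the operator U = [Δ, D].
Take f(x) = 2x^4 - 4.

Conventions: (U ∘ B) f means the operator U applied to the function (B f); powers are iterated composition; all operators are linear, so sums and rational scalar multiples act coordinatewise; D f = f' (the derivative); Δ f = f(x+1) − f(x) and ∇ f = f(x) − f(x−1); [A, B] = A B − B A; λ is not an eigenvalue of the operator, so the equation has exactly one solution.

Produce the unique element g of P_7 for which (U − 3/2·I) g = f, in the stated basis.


write g with unknown coordinates in the stated basis and equate coefficients in (U − 3/2·I) g = f
solving from the highest basis element down gives g = -(4/3)x^4 + 8/3
check: U g = 0
so U g − 3/2·g = 2x^4 - 4 = f ✓

the result is g(x) = -(4/3)x^4 + 8/3


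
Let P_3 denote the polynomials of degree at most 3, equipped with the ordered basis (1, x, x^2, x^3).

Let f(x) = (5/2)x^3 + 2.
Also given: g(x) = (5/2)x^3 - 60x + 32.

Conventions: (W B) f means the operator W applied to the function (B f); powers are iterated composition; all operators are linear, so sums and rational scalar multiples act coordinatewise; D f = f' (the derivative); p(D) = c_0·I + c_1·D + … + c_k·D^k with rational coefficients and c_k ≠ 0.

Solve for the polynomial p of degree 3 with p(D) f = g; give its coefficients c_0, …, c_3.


c_0 = 1, c_1 = 0, c_2 = -4, c_3 = 2

D^0 f = (5/2)x^3 + 2
D^1 f = (15/2)x^2
D^2 f = 15x
D^3 f = 15
matching coefficients of g against c_0 f + c_1 Df + … from the top degree down determines the c_i
solution: c_0 = 1, c_1 = 0, c_2 = -4, c_3 = 2


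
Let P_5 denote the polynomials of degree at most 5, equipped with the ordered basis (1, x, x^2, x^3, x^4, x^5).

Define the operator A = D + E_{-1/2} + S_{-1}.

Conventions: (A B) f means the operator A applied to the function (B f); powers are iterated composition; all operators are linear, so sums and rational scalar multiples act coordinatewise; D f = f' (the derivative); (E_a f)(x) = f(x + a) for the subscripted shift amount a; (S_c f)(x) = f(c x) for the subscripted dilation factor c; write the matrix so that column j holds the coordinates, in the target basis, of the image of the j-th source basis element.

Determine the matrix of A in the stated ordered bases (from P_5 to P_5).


image of 1: 2
image of x: 1/2
image of x^2: 2x^2 + x + 1/4
image of x^3: (3/2)x^2 + (3/4)x - 1/8
image of x^4: 2x^4 + 2x^3 + (3/2)x^2 - (1/2)x + 1/16
image of x^5: (5/2)x^4 + (5/2)x^3 - (5/4)x^2 + (5/16)x - 1/32
each image's coordinates form column j of the matrix

the matrix is [[2, 1/2, 1/4, -1/8, 1/16, -1/32]; [0, 0, 1, 3/4, -1/2, 5/16]; [0, 0, 2, 3/2, 3/2, -5/4]; [0, 0, 0, 0, 2, 5/2]; [0, 0, 0, 0, 2, 5/2]; [0, 0, 0, 0, 0, 0]] (rows listed top to bottom)


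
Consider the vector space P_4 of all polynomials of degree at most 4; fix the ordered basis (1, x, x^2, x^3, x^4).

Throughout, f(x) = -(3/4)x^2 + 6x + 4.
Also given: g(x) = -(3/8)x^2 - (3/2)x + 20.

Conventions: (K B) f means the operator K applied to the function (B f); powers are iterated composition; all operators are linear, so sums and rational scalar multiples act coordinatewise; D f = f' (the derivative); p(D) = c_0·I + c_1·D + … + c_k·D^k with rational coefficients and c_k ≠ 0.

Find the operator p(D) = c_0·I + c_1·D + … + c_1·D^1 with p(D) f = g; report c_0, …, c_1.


c_0 = 1/2, c_1 = 3

D^0 f = -(3/4)x^2 + 6x + 4
D^1 f = -(3/2)x + 6
matching coefficients of g against c_0 f + c_1 Df + … from the top degree down determines the c_i
solution: c_0 = 1/2, c_1 = 3


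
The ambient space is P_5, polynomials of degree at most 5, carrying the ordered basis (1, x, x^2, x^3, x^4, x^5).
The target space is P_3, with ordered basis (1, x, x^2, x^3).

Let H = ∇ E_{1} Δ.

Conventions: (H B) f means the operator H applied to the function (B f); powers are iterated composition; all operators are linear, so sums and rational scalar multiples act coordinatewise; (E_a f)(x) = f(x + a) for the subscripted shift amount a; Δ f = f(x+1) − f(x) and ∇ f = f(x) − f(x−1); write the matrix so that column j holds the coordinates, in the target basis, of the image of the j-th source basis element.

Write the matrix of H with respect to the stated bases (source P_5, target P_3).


the matrix is [[0, 0, 2, 6, 14, 30]; [0, 0, 0, 6, 24, 70]; [0, 0, 0, 0, 12, 60]; [0, 0, 0, 0, 0, 20]] (rows listed top to bottom)

image of 1: 0
image of x: 0
image of x^2: 2
image of x^3: 6x + 6
image of x^4: 12x^2 + 24x + 14
image of x^5: 20x^3 + 60x^2 + 70x + 30
each image's coordinates form column j of the matrix


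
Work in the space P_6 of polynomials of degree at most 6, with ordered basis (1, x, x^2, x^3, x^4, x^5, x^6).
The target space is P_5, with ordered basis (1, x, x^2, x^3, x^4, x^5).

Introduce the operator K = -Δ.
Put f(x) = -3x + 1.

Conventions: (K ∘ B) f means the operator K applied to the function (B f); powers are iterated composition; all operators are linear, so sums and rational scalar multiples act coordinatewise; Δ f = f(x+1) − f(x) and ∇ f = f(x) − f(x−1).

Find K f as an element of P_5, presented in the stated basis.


g(x) = 3

Δ f = -3
(-Δ) f = 3


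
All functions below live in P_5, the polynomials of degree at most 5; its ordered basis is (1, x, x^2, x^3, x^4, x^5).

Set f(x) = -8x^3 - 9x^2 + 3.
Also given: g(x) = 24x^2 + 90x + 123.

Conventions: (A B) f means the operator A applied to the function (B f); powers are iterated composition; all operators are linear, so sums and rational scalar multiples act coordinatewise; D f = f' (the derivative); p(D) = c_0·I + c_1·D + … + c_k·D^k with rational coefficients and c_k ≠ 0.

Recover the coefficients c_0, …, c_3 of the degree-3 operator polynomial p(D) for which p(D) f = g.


D^0 f = -8x^3 - 9x^2 + 3
D^1 f = -24x^2 - 18x
D^2 f = -48x - 18
D^3 f = -48
matching coefficients of g against c_0 f + c_1 Df + … from the top degree down determines the c_i
solution: c_0 = 0, c_1 = -1, c_2 = -3/2, c_3 = -2

p(D) = -D − (3/2)·D^2 − 2·D^3, i.e. c_0 = 0, c_1 = -1, c_2 = -3/2, c_3 = -2


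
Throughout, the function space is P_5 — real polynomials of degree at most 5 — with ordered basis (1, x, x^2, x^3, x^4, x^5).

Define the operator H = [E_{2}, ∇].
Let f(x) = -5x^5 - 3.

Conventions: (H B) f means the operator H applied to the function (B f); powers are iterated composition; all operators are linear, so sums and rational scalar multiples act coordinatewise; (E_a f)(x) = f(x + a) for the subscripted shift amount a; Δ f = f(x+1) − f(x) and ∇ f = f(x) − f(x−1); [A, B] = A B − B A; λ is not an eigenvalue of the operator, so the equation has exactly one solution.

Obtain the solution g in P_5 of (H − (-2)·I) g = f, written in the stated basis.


g(x) = -(5/2)x^5 - 3/2

write g with unknown coordinates in the stated basis and equate coefficients in (H − (-2)·I) g = f
solving from the highest basis element down gives g = -(5/2)x^5 - 3/2
check: H g = 0
so H g − (-2)·g = -5x^5 - 3 = f ✓


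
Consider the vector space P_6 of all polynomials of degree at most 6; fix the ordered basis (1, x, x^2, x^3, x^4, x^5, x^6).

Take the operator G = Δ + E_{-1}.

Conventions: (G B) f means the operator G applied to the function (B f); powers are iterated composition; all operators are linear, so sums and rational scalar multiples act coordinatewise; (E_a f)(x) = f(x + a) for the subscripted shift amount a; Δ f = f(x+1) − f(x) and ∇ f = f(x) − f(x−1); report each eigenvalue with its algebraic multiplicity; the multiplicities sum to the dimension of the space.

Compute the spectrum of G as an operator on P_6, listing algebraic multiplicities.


λ = 1 (multiplicity 7)

image of 1: 1
image of x: x
image of x^2: x^2 + 2
image of x^3: x^3 + 6x
image of x^4: x^4 + 12x^2 + 2
image of x^5: x^5 + 20x^3 + 10x
image of x^6: x^6 + 30x^4 + 30x^2 + 2
the matrix is upper triangular; its diagonal is (1, 1, 1, 1, 1, 1, 1)
for a triangular matrix the eigenvalues are the diagonal entries, with algebraic multiplicity their repetition count


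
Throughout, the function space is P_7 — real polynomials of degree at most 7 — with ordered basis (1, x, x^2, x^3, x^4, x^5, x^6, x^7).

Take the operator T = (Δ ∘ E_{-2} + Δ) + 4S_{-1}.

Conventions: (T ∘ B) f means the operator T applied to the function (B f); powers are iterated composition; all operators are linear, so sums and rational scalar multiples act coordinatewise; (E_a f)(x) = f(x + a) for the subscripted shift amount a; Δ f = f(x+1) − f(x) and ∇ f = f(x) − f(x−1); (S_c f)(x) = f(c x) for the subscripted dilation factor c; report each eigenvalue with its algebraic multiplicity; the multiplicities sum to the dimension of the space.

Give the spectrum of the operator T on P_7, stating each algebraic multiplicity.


λ = -4 (multiplicity 4), λ = 4 (multiplicity 4)

image of 1: 4
image of x: -4x + 2
image of x^2: 4x^2 + 4x - 2
image of x^3: -4x^3 + 6x^2 - 6x + 8
image of x^4: 4x^4 + 8x^3 - 12x^2 + 32x - 14
image of x^5: -4x^5 + 10x^4 - 20x^3 + 80x^2 - 70x + 32
image of x^6: 4x^6 + 12x^5 - 30x^4 + 160x^3 - 210x^2 + 192x - 62
image of x^7: -4x^7 + 14x^6 - 42x^5 + 280x^4 - 490x^3 + 672x^2 - 434x + 128
the matrix is upper triangular; its diagonal is (4, -4, 4, -4, 4, -4, 4, -4)
for a triangular matrix the eigenvalues are the diagonal entries, with algebraic multiplicity their repetition count


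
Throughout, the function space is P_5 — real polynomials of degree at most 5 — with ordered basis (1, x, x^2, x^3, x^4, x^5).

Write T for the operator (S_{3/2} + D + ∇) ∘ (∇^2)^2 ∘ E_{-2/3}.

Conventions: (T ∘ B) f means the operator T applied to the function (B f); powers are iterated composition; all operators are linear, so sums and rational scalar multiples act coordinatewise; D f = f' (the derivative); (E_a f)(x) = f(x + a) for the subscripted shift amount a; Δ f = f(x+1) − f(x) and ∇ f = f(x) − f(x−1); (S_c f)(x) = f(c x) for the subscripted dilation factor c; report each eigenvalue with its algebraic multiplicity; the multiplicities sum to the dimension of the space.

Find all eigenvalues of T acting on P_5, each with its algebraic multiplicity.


image of 1: 0
image of x: 0
image of x^2: 0
image of x^3: 0
image of x^4: 24
image of x^5: 180x - 80
the matrix is upper triangular; its diagonal is (0, 0, 0, 0, 0, 0)
for a triangular matrix the eigenvalues are the diagonal entries, with algebraic multiplicity their repetition count

λ = 0 (multiplicity 6)


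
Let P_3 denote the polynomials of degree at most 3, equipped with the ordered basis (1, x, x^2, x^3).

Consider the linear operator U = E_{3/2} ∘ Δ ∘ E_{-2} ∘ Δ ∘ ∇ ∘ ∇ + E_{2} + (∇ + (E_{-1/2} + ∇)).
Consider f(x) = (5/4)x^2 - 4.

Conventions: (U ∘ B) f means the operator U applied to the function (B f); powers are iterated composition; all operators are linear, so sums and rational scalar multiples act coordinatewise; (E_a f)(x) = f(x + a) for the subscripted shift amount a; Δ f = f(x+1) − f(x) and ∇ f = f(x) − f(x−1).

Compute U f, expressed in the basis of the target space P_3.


∇ f = (5/2)x - 5/4
∇ ∇ f = 5/2
Δ (∇ ∘ ∇) f = 0
E_{-2} Δ (∇ ∘ ∇) f = 0
Δ E_{-2} Δ (∇ ∘ ∇) f = 0
E_{3/2} Δ E_{-2} Δ (∇ ∘ ∇) f = 0
E_{2} f = (5/4)x^2 + 5x + 1
∇ f = (5/2)x - 5/4
E_{-1/2} f = (5/4)x^2 - (5/4)x - 59/16
∇ f = (5/2)x - 5/4
(E_{-1/2} + ∇) f = (5/4)x^2 + (5/4)x - 79/16
(∇ + (E_{-1/2} + ∇)) f = (5/4)x^2 + (15/4)x - 99/16
(E_{3/2} ∘ Δ ∘ E_{-2} ∘ Δ ∘ ∇ ∘ ∇ + E_{2} + (∇ + (E_{-1/2} + ∇))) f = (5/2)x^2 + (35/4)x - 83/16

the result is g(x) = (5/2)x^2 + (35/4)x - 83/16


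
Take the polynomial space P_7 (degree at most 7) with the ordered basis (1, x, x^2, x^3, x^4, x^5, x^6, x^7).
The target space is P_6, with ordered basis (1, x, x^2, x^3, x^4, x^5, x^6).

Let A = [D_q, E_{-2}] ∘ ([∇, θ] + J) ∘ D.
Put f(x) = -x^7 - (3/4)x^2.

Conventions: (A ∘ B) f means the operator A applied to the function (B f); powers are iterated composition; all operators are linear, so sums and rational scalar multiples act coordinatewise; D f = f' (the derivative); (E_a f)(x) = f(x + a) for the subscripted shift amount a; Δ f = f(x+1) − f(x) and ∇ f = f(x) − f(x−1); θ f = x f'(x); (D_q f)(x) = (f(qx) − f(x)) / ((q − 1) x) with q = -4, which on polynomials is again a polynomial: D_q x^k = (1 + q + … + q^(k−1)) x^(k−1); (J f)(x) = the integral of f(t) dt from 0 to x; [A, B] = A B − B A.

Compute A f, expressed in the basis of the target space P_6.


the image equals g(x) = -50790x^5 + 179400x^4 - 628900x^3 + 877900x^2 - 832800x + 527775/2

D f = -7x^6 - (3/2)x
θ D f = -42x^6 - (3/2)x
∇ θ D f = -252x^5 + 630x^4 - 840x^3 + 630x^2 - 252x + 81/2
∇ D f = -42x^5 + 105x^4 - 140x^3 + 105x^2 - 42x + 11/2
θ ∇ D f = -210x^5 + 420x^4 - 420x^3 + 210x^2 - 42x
[∇, θ] D f = -42x^5 + 210x^4 - 420x^3 + 420x^2 - 210x + 81/2
J D f = -x^7 - (3/4)x^2
([∇, θ] + J) D f = -x^7 - 42x^5 + 210x^4 - 420x^3 + (1677/4)x^2 - 210x + 81/2
E_{-2} ([∇, θ] + J) D f = -x^7 + 14x^6 - 126x^5 + 910x^4 - 4340x^3 + (48045/4)x^2 - 17455x + 20659/2
D_q E_{-2} ([∇, θ] + J) D f = -3277x^6 - 11466x^5 - 25830x^4 - 46410x^3 - 56420x^2 - (144135/4)x - 17455
D_q ([∇, θ] + J) D f = -3277x^6 - 8610x^4 - 10710x^3 - 5460x^2 - (5031/4)x - 210
E_{-2} D_q ([∇, θ] + J) D f = -3277x^6 + 39324x^5 - 205230x^4 + 582490x^3 - 934320x^2 + (3187065/4)x - 562685/2
[D_q, E_{-2}] ([∇, θ] + J) D f = -50790x^5 + 179400x^4 - 628900x^3 + 877900x^2 - 832800x + 527775/2


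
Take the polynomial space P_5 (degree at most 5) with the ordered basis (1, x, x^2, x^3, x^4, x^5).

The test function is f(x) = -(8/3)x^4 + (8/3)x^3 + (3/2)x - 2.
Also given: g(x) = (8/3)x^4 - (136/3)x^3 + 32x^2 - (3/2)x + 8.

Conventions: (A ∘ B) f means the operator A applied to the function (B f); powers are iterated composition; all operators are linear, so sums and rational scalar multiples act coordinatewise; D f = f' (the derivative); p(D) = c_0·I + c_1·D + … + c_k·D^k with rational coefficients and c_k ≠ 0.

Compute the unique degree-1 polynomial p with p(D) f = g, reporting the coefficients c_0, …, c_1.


D^0 f = -(8/3)x^4 + (8/3)x^3 + (3/2)x - 2
D^1 f = -(32/3)x^3 + 8x^2 + 3/2
matching coefficients of g against c_0 f + c_1 Df + … from the top degree down determines the c_i
solution: c_0 = -1, c_1 = 4

p(D) = -I + 4·D, i.e. c_0 = -1, c_1 = 4


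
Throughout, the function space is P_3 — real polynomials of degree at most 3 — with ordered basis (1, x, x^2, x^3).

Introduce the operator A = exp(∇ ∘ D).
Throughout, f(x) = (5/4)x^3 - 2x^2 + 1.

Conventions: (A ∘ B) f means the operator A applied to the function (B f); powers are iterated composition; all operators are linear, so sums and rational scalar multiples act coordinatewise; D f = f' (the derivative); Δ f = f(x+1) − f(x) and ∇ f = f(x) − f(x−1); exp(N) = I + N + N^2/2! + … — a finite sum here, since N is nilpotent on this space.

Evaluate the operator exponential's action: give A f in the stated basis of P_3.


order-1 term: (15/2)x - 31/4
the series for exp(∇ ∘ D) f terminates at order 1
exp(∇ ∘ D) f = (5/4)x^3 - 2x^2 + (15/2)x - 27/4

g(x) = (5/4)x^3 - 2x^2 + (15/2)x - 27/4


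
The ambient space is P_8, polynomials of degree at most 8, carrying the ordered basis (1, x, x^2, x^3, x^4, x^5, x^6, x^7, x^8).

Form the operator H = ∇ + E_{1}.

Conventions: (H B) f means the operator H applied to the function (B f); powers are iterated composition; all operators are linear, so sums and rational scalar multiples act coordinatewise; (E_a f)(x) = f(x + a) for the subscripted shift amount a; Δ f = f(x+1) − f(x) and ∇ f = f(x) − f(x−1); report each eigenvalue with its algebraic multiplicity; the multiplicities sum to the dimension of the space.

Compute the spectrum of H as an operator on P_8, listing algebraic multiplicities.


λ = 1 (multiplicity 9)

image of 1: 1
image of x: x + 2
image of x^2: x^2 + 4x
image of x^3: x^3 + 6x^2 + 2
image of x^4: x^4 + 8x^3 + 8x
image of x^5: x^5 + 10x^4 + 20x^2 + 2
image of x^6: x^6 + 12x^5 + 40x^3 + 12x
image of x^7: x^7 + 14x^6 + 70x^4 + 42x^2 + 2
image of x^8: x^8 + 16x^7 + 112x^5 + 112x^3 + 16x
the matrix is upper triangular; its diagonal is (1, 1, 1, 1, 1, 1, 1, 1, 1)
for a triangular matrix the eigenvalues are the diagonal entries, with algebraic multiplicity their repetition count


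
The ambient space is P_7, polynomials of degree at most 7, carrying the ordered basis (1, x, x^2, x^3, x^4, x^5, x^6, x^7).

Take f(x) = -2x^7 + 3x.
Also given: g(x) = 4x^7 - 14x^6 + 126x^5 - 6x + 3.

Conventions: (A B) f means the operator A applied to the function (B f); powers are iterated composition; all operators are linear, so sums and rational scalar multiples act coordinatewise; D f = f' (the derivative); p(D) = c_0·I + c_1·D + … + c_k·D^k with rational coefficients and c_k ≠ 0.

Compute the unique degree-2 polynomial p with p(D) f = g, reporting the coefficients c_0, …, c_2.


D^0 f = -2x^7 + 3x
D^1 f = -14x^6 + 3
D^2 f = -84x^5
matching coefficients of g against c_0 f + c_1 Df + … from the top degree down determines the c_i
solution: c_0 = -2, c_1 = 1, c_2 = -3/2

c_0 = -2, c_1 = 1, c_2 = -3/2


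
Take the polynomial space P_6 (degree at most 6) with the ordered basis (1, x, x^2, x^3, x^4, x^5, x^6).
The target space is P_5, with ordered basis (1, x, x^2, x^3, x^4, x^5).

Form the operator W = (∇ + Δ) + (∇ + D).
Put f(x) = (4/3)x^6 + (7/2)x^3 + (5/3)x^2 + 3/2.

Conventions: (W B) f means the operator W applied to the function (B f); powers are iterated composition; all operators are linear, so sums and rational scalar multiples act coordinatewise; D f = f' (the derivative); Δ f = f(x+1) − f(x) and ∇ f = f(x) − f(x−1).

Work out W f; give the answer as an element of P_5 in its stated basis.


∇ f = 8x^5 - 20x^4 + (80/3)x^3 - (19/2)x^2 + (5/6)x + 1/2
Δ f = 8x^5 + 20x^4 + (80/3)x^3 + (61/2)x^2 + (131/6)x + 13/2
(∇ + Δ) f = 16x^5 + (160/3)x^3 + 21x^2 + (68/3)x + 7
∇ f = 8x^5 - 20x^4 + (80/3)x^3 - (19/2)x^2 + (5/6)x + 1/2
D f = 8x^5 + (21/2)x^2 + (10/3)x
(∇ + D) f = 16x^5 - 20x^4 + (80/3)x^3 + x^2 + (25/6)x + 1/2
((∇ + Δ) + (∇ + D)) f = 32x^5 - 20x^4 + 80x^3 + 22x^2 + (161/6)x + 15/2

the result is g(x) = 32x^5 - 20x^4 + 80x^3 + 22x^2 + (161/6)x + 15/2


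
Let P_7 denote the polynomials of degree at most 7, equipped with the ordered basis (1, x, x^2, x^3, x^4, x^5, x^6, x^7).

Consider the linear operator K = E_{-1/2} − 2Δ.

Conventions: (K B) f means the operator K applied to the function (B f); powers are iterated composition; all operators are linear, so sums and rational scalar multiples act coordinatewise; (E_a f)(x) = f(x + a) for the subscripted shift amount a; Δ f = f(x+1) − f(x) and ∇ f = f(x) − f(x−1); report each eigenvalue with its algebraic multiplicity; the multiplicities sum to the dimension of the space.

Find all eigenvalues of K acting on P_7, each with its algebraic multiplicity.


image of 1: 1
image of x: x - 5/2
image of x^2: x^2 - 5x - 7/4
image of x^3: x^3 - (15/2)x^2 - (21/4)x - 17/8
image of x^4: x^4 - 10x^3 - (21/2)x^2 - (17/2)x - 31/16
image of x^5: x^5 - (25/2)x^4 - (35/2)x^3 - (85/4)x^2 - (155/16)x - 65/32
image of x^6: x^6 - 15x^5 - (105/4)x^4 - (85/2)x^3 - (465/16)x^2 - (195/16)x - 127/64
image of x^7: x^7 - (35/2)x^6 - (147/4)x^5 - (595/8)x^4 - (1085/16)x^3 - (1365/32)x^2 - (889/64)x - 257/128
the matrix is upper triangular; its diagonal is (1, 1, 1, 1, 1, 1, 1, 1)
for a triangular matrix the eigenvalues are the diagonal entries, with algebraic multiplicity their repetition count

λ = 1 (multiplicity 8)


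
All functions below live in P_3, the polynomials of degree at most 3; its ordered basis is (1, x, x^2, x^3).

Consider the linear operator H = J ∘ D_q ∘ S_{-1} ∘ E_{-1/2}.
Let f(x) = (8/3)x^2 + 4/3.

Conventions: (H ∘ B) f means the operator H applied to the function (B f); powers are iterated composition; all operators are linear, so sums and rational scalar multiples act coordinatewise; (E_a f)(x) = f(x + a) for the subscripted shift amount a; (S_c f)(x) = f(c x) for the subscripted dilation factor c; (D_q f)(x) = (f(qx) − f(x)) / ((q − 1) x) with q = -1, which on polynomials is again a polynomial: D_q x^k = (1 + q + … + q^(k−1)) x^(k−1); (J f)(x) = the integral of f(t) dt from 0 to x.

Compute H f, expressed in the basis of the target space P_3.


E_{-1/2} f = (8/3)x^2 - (8/3)x + 2
S_{-1} E_{-1/2} f = (8/3)x^2 + (8/3)x + 2
D_q S_{-1} E_{-1/2} f = 8/3
J D_q S_{-1} E_{-1/2} f = (8/3)x

the image equals g(x) = (8/3)x


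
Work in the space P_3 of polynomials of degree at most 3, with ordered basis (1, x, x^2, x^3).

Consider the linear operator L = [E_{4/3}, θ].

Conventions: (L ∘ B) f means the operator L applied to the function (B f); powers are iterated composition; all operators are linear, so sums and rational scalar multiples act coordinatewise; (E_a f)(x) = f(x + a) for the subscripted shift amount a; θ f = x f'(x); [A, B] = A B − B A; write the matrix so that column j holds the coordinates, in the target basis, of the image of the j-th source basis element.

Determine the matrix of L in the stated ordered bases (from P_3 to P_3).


image of 1: 0
image of x: 4/3
image of x^2: (8/3)x + 32/9
image of x^3: 4x^2 + (32/3)x + 64/9
each image's coordinates form column j of the matrix

the matrix is [[0, 4/3, 32/9, 64/9]; [0, 0, 8/3, 32/3]; [0, 0, 0, 4]; [0, 0, 0, 0]] (rows listed top to bottom)


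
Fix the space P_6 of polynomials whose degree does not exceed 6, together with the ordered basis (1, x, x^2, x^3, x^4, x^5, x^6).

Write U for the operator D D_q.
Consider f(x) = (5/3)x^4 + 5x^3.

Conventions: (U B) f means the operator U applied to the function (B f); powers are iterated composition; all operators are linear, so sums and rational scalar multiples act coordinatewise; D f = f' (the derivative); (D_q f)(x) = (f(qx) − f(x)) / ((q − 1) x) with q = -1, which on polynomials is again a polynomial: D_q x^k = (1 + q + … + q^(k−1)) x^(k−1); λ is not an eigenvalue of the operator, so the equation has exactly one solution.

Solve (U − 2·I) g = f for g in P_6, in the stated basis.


g(x) = -(5/6)x^4 - (5/2)x^3 - (5/2)x

write g with unknown coordinates in the stated basis and equate coefficients in (U − 2·I) g = f
solving from the highest basis element down gives g = -(5/6)x^4 - (5/2)x^3 - (5/2)x
check: U g = -5x
so U g − 2·g = (5/3)x^4 + 5x^3 = f ✓


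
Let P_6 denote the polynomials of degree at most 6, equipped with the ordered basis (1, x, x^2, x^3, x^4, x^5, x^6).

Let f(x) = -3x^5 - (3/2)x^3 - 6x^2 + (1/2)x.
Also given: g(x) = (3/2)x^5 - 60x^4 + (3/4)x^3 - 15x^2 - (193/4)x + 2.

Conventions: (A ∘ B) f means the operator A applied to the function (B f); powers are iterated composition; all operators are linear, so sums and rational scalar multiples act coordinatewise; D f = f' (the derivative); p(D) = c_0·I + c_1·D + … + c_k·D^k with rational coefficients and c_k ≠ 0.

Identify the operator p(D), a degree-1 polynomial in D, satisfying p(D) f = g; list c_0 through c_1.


c_0 = -1/2, c_1 = 4

D^0 f = -3x^5 - (3/2)x^3 - 6x^2 + (1/2)x
D^1 f = -15x^4 - (9/2)x^2 - 12x + 1/2
matching coefficients of g against c_0 f + c_1 Df + … from the top degree down determines the c_i
solution: c_0 = -1/2, c_1 = 4


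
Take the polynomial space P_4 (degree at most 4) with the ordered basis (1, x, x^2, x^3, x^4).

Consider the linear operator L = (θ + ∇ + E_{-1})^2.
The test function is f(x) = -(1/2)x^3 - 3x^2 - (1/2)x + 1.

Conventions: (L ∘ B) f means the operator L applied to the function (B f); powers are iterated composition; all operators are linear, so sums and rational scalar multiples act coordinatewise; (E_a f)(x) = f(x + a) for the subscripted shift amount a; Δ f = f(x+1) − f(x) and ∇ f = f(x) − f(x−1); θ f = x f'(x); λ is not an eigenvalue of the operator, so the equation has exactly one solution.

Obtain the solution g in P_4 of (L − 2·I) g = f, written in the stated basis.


write g with unknown coordinates in the stated basis and equate coefficients in (L − 2·I) g = f
solving from the highest basis element down gives g = -(1/28)x^3 - (3/7)x^2 - (1/4)x - 1
check: L g = -(4/7)x^3 - (27/7)x^2 - x - 1
so L g − 2·g = -(1/2)x^3 - 3x^2 - (1/2)x + 1 = f ✓

g(x) = -(1/28)x^3 - (3/7)x^2 - (1/4)x - 1


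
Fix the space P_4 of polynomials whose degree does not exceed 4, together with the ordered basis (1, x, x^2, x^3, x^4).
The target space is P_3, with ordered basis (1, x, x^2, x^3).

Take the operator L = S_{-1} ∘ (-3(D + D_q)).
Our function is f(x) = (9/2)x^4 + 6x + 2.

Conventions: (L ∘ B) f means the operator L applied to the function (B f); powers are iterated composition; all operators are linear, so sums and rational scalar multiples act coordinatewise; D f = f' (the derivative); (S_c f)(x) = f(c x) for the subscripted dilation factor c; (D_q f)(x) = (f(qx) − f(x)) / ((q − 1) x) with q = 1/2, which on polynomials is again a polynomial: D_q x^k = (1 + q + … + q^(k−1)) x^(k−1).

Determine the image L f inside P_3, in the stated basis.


g(x) = (1269/16)x^3 - 36

D f = 18x^3 + 6
D_q f = (135/16)x^3 + 6
(D + D_q) f = (423/16)x^3 + 12
(-3(D + D_q)) f = -(1269/16)x^3 - 36
S_{-1} (-3(D + D_q)) f = (1269/16)x^3 - 36


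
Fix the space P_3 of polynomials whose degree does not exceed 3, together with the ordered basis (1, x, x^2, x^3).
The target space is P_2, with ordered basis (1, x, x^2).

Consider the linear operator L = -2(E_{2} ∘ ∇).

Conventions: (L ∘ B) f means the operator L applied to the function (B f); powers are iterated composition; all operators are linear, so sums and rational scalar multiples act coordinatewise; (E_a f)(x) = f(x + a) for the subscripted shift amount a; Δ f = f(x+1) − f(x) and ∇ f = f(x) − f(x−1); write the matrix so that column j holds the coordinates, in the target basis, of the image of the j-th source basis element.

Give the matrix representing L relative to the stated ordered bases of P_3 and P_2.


the matrix is [[0, -2, -6, -14]; [0, 0, -4, -18]; [0, 0, 0, -6]] (rows listed top to bottom)

image of 1: 0
image of x: -2
image of x^2: -4x - 6
image of x^3: -6x^2 - 18x - 14
each image's coordinates form column j of the matrix


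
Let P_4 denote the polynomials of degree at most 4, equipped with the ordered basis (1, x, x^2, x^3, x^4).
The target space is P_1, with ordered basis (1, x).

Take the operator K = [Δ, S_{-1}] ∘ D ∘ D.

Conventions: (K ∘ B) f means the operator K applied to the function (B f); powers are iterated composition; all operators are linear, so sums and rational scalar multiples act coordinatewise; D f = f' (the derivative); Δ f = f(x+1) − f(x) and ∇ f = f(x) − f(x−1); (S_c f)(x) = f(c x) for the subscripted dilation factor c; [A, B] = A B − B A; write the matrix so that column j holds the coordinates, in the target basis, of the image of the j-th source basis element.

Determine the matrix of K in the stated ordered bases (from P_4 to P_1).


the matrix is [[0, 0, 0, -12, 0]; [0, 0, 0, 0, 48]] (rows listed top to bottom)

image of 1: 0
image of x: 0
image of x^2: 0
image of x^3: -12
image of x^4: 48x
each image's coordinates form column j of the matrix


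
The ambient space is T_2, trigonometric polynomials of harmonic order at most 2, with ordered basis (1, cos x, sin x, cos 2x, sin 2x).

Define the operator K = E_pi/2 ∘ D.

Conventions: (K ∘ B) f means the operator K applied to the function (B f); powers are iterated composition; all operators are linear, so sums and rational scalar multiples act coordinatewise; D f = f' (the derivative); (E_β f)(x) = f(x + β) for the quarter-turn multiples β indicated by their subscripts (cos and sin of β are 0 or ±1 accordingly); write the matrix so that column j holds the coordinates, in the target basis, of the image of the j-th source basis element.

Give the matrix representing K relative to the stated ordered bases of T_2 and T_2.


image of 1: 0
image of cos x: -cos x
image of sin x: -sin x
image of cos 2x: 2sin 2x
image of sin 2x: -2cos 2x
each image's coordinates form column j of the matrix

the matrix is [[0, 0, 0, 0, 0]; [0, -1, 0, 0, 0]; [0, 0, -1, 0, 0]; [0, 0, 0, 0, -2]; [0, 0, 0, 2, 0]] (rows listed top to bottom)


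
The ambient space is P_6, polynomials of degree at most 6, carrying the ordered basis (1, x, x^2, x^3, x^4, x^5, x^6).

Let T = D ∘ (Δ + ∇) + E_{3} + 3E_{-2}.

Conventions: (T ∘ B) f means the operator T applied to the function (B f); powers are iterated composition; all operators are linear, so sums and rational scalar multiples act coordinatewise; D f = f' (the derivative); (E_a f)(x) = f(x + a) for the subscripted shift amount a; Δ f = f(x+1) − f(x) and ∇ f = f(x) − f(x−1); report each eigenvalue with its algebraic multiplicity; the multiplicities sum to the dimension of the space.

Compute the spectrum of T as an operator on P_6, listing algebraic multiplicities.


λ = 4 (multiplicity 7)

image of 1: 4
image of x: 4x - 3
image of x^2: 4x^2 - 6x + 25
image of x^3: 4x^3 - 9x^2 + 75x + 3
image of x^4: 4x^4 - 12x^3 + 150x^2 + 12x + 137
image of x^5: 4x^5 - 15x^4 + 250x^3 + 30x^2 + 685x + 147
image of x^6: 4x^6 - 18x^5 + 375x^4 + 60x^3 + 2055x^2 + 882x + 933
the matrix is upper triangular; its diagonal is (4, 4, 4, 4, 4, 4, 4)
for a triangular matrix the eigenvalues are the diagonal entries, with algebraic multiplicity their repetition count


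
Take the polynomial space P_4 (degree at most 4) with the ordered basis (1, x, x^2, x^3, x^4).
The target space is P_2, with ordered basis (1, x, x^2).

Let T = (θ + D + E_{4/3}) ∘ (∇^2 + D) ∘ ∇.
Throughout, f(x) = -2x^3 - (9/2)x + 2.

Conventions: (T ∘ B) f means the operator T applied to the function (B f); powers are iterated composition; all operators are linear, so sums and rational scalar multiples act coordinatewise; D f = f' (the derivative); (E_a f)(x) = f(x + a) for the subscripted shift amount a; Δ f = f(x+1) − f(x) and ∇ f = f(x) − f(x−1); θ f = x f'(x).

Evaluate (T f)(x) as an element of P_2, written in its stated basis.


the image equals g(x) = -24x - 34

∇ f = -6x^2 + 6x - 13/2
∇ ∇ f = -12x + 12
∇ ∇ ∇ f = -12
D ∇ f = -12x + 6
(∇^2 + D) ∇ f = -12x - 6
θ (∇^2 + D) ∇ f = -12x
D (∇^2 + D) ∇ f = -12
E_{4/3} (∇^2 + D) ∇ f = -12x - 22
(θ + D + E_{4/3}) (∇^2 + D) ∇ f = -24x - 34


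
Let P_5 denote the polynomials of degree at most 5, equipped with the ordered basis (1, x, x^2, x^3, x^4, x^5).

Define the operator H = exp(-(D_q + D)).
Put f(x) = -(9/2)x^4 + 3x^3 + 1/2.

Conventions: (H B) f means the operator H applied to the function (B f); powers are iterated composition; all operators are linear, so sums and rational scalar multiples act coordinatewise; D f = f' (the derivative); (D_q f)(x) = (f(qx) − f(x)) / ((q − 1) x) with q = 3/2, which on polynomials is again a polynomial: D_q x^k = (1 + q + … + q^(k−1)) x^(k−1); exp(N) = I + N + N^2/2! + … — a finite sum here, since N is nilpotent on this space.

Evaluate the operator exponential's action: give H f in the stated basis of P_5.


g(x) = -(9/2)x^4 + (921/16)x^3 - (30039/128)x^2 + (94581/256)x - 98789/512

order-1 term: (873/16)x^3 - (93/4)x^2
order-2 term: -(27063/128)x^2 + (837/16)x
order-3 term: (81189/256)x - 279/8
order-4 term: -81189/512
the series for exp(-(D_q + D)) f terminates at order 4
exp(-(D_q + D)) f = -(9/2)x^4 + (921/16)x^3 - (30039/128)x^2 + (94581/256)x - 98789/512
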